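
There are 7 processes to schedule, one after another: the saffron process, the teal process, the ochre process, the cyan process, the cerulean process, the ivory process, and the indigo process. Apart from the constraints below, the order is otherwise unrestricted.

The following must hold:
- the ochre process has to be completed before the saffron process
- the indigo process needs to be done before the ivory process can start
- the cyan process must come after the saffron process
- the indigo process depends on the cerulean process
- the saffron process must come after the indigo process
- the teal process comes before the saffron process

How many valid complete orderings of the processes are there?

3 processes have no prerequisites (the teal process, the ochre process, the cerulean process), so any of them could come first.
Systematically extending each partial ordering one process at a time and counting, there are 44 complete orderings.

44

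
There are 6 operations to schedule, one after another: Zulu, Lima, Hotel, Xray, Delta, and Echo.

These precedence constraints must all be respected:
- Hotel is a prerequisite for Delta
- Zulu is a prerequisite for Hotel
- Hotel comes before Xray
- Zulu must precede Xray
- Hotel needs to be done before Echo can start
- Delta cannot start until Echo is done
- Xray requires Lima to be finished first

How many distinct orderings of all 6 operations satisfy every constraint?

2 operations have no prerequisites (Zulu, Lima), so any of them could come first.
Systematically extending each partial ordering one operation at a time and counting, there are 12 complete orderings.

12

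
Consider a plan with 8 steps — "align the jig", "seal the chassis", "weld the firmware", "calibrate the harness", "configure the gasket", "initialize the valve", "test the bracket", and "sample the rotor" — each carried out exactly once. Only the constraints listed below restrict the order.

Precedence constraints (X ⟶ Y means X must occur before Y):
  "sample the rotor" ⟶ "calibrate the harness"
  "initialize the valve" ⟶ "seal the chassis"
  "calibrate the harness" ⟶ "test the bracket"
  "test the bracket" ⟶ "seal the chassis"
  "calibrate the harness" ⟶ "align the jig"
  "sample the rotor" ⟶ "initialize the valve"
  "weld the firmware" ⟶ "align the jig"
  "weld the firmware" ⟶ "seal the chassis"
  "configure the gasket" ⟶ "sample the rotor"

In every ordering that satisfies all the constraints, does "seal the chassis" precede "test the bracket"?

There is a chain "test the bracket" → "seal the chassis", which puts "test the bracket" before "seal the chassis".
So "seal the chassis" never precedes "test the bracket".

No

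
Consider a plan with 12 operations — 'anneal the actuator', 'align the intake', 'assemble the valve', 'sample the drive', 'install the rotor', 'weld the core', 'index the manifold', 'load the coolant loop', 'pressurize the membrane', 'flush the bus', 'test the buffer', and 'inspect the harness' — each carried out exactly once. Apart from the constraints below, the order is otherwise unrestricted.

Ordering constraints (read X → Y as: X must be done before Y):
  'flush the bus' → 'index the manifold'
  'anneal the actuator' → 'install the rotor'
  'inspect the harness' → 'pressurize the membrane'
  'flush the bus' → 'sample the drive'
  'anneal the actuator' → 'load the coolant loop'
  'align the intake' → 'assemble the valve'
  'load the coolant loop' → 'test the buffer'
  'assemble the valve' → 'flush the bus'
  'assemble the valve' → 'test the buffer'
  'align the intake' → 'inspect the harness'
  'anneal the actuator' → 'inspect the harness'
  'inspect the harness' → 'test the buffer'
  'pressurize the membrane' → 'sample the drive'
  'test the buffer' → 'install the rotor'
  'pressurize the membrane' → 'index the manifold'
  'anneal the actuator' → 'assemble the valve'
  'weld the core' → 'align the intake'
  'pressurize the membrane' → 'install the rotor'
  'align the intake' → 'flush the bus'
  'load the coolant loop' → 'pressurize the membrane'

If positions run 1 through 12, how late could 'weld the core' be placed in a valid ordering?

3

The operations that are forced after 'weld the core', directly or by a chain of constraints, are 'align the intake', 'assemble the valve', 'sample the drive', 'install the rotor', 'index the manifold', 'pressurize the membrane', 'flush the bus', 'test the buffer', 'inspect the harness'. That's 9 operations.
With 9 mandatory successors out of 12 operations total, the latest slot for 'weld the core' is 12−9 = 3, and it's reachable by doing all non-successors before 'weld the core'.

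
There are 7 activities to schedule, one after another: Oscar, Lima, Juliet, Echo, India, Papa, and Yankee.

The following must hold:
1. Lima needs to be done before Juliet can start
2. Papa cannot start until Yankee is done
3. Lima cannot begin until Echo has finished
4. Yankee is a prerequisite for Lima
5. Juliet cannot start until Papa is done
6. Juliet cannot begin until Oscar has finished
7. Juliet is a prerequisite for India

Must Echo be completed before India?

Yes

There is a constraint chain Echo → Lima → Juliet → India.
So Echo must precede India in any valid ordering.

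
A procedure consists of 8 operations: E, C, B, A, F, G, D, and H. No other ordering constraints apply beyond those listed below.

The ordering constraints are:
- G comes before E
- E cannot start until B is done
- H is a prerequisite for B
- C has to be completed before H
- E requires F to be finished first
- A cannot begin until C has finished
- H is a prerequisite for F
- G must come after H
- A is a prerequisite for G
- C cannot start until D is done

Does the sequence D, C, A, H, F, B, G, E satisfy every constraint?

Every stated constraint is respected: A sits at position 3, ahead of G at position 7, and each of the other listed pairs likewise has the predecessor earlier in the sequence.

Yes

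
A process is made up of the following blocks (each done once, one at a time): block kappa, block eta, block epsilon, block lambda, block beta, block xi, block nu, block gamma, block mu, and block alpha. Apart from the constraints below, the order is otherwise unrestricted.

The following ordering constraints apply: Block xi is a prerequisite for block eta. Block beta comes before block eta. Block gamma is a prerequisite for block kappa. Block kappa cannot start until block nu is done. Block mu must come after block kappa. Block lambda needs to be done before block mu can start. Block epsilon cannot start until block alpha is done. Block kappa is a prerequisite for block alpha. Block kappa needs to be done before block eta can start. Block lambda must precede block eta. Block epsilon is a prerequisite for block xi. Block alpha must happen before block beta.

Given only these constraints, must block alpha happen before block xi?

Yes

There is a constraint chain block alpha → block epsilon → block xi.
Hence block alpha necessarily comes before block xi.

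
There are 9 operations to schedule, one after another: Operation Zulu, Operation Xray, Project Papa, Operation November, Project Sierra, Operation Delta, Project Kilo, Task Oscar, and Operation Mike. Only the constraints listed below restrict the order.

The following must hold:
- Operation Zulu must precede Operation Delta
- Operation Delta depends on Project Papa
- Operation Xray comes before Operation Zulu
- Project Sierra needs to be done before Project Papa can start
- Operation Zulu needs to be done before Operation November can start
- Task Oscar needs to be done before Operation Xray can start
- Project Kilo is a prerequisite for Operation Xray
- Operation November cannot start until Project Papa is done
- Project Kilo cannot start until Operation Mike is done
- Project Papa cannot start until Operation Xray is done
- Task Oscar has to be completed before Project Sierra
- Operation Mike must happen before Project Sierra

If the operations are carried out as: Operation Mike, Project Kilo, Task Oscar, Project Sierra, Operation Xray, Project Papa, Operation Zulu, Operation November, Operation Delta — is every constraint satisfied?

Going through the constraints one by one, each required predecessor appears earlier in the sequence than its dependent — e.g. Project Kilo (position 2) is before Operation Xray (position 5), as required.

Yes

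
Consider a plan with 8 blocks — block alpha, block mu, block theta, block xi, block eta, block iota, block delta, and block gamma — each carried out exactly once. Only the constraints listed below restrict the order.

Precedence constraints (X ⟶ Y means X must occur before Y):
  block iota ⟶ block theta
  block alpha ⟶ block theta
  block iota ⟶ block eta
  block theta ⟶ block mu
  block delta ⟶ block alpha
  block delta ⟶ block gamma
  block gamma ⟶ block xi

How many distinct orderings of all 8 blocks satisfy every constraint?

217

2 blocks have no prerequisites (block iota, block delta), so any of them could come first.
Enumerating by repeatedly choosing an available block (one whose prerequisites are all placed) gives 217 distinct complete orderings.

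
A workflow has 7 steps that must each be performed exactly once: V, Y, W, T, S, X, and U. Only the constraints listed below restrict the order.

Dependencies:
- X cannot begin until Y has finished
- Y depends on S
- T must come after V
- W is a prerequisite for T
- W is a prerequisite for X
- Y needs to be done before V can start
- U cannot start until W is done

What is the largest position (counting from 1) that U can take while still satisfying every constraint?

U has no required successors, so nothing stops it from going last (position 7).

7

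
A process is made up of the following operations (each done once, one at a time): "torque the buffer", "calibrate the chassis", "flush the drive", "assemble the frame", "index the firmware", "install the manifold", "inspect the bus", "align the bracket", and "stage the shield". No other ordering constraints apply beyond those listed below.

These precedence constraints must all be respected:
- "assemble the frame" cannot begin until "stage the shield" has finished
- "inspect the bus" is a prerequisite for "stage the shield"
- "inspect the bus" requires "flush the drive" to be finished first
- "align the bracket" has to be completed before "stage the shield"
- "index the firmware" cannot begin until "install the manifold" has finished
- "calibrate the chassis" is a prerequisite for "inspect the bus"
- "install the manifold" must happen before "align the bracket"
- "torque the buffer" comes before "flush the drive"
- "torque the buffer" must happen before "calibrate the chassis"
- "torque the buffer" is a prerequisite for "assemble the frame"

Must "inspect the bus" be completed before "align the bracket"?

Nothing in the constraints links "inspect the bus" and "align the bracket"; they are unordered relative to each other.
There exist valid orderings with "align the bracket" before "inspect the bus", so "inspect the bus" is not required to come first.

No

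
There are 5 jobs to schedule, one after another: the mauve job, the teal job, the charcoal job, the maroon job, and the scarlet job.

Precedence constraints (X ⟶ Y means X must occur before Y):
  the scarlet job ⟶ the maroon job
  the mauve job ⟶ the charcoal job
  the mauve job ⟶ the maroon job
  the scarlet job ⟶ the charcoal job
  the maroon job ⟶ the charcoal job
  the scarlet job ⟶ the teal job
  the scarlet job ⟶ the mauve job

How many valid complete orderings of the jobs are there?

4

Only the scarlet job has no prerequisites, so it must go first.
Counting all ways to extend the partial order to a total order gives 4.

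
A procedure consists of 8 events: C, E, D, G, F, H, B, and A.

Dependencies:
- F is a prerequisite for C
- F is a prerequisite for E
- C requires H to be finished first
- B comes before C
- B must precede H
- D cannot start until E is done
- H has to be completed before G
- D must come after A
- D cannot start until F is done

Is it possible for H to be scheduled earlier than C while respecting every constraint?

Yes

Every valid ordering already has H before C (the constraints require it), so in particular at least one does.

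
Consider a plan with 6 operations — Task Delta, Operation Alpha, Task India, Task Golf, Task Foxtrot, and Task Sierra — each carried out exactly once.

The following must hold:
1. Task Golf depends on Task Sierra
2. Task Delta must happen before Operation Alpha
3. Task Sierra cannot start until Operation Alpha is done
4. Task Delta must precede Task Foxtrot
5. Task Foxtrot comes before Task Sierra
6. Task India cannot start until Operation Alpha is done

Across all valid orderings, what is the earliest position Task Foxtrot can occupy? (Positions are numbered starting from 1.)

Working backwards through the constraints from Task Foxtrot, its only required predecessor is Task Delta.
With 1 mandatory predecessor, the earliest Task Foxtrot can sit is position 1+1 = 2, and placing just that one first achieves it.

2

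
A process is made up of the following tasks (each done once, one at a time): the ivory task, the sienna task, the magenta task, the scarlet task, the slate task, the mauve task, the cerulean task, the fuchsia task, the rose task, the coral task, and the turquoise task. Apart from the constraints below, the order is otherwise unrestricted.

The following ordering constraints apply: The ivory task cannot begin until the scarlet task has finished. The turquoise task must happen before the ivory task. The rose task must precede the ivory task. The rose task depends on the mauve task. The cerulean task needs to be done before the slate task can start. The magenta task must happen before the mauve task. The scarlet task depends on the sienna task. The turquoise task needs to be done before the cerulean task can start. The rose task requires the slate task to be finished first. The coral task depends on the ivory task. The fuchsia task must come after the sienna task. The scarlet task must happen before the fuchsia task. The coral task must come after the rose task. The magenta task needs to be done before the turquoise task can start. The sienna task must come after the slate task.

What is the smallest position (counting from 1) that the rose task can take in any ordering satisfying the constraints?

6

The tasks that are forced before the rose task, directly or transitively, are the magenta task, the slate task, the mauve task, the cerulean task, the turquoise task. That's 5 tasks.
So at minimum 5 tasks come before the rose task, putting the rose task no earlier than position 6. That position is achievable by scheduling exactly those predecessors first.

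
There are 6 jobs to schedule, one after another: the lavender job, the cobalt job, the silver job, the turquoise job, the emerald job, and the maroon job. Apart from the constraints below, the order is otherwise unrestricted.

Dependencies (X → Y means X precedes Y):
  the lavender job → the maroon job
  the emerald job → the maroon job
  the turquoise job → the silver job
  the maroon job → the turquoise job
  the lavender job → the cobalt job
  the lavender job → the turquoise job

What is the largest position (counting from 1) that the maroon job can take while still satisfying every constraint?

Every job that must follow the maroon job has to come after it. Tracing all chains starting from the maroon job, those jobs are: the silver job, the turquoise job — 2 in total.
With 2 mandatory successors out of 6 jobs total, the latest slot for the maroon job is 6−2 = 4, and it's reachable by doing all non-successors before the maroon job.

4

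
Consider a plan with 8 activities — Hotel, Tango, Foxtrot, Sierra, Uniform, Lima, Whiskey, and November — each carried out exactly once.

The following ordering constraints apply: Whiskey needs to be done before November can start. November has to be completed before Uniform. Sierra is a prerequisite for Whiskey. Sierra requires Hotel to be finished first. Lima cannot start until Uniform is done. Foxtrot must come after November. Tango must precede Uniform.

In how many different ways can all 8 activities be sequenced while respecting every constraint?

2 activities have no prerequisites (Hotel, Tango), so any of them could come first.
Counting all ways to extend the partial order to a total order gives 16.

16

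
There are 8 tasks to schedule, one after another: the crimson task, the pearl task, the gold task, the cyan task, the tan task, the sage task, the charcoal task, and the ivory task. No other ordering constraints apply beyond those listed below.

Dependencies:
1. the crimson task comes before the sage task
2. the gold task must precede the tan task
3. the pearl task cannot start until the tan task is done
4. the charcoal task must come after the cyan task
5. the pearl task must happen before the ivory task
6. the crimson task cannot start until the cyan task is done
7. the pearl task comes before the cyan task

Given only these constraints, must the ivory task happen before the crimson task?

No

The ivory task and the crimson task are not related by any chain of constraints.
A valid ordering placing the crimson task before the ivory task exists, so the answer is no.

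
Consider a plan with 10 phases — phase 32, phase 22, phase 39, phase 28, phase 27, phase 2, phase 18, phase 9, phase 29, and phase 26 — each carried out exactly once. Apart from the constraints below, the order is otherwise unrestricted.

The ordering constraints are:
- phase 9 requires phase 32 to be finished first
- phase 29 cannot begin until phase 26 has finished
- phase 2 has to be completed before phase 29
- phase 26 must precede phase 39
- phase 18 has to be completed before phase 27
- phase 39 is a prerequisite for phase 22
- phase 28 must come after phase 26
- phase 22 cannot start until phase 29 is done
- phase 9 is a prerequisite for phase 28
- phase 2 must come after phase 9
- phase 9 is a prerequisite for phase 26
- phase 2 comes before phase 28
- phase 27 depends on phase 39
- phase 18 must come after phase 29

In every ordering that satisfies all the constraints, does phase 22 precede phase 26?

In fact the dependencies run the other way: phase 26 → phase 29 → phase 22.
So phase 22 never precedes phase 26.

No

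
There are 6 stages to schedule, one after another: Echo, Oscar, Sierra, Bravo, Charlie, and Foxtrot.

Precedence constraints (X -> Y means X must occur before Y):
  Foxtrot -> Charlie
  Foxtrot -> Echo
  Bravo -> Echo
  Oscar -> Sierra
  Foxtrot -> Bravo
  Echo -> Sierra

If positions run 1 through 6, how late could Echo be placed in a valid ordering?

5

Following the constraints forward from Echo, its only required successor is Sierra.
With 1 mandatory successor out of 6 stages total, the latest slot for Echo is 6−1 = 5, and it's reachable by doing all non-successors before Echo.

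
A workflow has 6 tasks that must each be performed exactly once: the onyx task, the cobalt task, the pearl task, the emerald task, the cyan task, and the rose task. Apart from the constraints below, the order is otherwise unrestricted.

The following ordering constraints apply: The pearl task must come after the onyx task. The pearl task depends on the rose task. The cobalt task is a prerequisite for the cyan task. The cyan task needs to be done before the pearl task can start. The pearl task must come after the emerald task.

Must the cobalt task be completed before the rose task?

No chain of constraints connects the cobalt task to the rose task in either direction.
There exist valid orderings with the rose task before the cobalt task, so the cobalt task is not required to come first.

No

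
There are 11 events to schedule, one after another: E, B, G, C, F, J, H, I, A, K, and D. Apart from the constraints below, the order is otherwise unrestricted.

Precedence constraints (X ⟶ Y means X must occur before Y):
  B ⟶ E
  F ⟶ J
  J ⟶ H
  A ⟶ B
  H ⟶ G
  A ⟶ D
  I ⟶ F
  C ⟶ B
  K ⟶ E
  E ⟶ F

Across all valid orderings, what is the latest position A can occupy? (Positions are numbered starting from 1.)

Every event that must follow A has to come after it. Tracing all chains starting from A, those events are: E, B, G, F, J, H, D — 7 in total.
With 7 mandatory successors out of 11 events total, the latest slot for A is 11−7 = 4, and it's reachable by doing all non-successors before A.

4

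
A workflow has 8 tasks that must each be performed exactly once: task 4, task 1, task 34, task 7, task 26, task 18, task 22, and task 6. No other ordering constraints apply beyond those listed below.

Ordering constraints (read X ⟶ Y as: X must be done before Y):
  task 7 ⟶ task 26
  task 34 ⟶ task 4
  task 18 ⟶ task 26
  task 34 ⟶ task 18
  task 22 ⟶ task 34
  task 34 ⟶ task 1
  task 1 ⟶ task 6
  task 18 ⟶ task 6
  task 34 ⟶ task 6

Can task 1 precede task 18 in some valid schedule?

Yes

Nothing in the constraints forces task 18 before task 1 — there is no chain from task 18 to task 1.
That means at least one valid schedule has task 1 before task 18.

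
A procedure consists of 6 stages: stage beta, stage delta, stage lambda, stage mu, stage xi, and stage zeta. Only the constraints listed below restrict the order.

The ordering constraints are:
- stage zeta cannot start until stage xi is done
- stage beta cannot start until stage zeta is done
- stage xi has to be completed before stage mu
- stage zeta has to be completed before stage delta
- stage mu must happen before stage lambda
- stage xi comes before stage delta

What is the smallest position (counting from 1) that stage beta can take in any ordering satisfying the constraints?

The stages that are forced before stage beta, directly or transitively, are stage xi, stage zeta. That's 2 stages.
So at minimum 2 stages come before stage beta, putting stage beta no earlier than position 3. That position is achievable by scheduling exactly those predecessors first.

3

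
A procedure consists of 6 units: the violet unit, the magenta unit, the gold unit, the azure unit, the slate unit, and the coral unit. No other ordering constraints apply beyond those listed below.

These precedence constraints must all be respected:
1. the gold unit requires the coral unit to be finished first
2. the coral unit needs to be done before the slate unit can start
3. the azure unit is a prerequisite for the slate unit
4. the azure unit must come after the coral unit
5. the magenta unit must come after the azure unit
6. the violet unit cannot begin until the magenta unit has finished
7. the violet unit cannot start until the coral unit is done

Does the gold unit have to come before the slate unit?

No

The gold unit and the slate unit are not related by any chain of constraints.
A valid ordering placing the slate unit before the gold unit exists, so the answer is no.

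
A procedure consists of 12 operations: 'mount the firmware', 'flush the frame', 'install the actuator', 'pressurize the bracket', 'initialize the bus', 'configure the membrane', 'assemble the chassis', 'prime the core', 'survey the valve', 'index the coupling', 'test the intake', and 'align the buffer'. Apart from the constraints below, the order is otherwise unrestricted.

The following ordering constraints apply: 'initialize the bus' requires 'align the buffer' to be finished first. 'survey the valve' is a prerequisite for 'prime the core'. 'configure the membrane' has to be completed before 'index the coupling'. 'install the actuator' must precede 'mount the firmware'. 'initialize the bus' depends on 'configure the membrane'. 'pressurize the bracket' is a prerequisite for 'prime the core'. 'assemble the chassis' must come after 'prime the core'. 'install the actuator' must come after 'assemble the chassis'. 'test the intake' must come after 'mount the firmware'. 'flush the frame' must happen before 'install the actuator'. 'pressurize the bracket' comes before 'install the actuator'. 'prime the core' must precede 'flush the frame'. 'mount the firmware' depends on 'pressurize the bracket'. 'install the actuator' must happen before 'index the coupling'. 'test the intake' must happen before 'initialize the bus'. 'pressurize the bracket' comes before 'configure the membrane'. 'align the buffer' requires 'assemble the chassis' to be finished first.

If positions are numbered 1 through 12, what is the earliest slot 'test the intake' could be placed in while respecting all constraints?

The operations that are forced before 'test the intake', directly or transitively, are 'mount the firmware', 'flush the frame', 'install the actuator', 'pressurize the bracket', 'assemble the chassis', 'prime the core', 'survey the valve'. That's 7 operations.
With 7 mandatory predecessors, the earliest 'test the intake' can sit is position 7+1 = 8, and placing just those 7 first achieves it.

8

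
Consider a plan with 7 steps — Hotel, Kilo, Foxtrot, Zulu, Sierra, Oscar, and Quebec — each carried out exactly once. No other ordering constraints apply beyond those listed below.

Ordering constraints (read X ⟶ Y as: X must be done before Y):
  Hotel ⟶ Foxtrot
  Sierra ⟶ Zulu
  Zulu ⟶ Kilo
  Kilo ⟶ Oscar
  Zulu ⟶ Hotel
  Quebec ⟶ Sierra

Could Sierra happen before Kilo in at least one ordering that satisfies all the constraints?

The constraints force Sierra before Kilo, so yes — every valid ordering has Sierra earlier.

Yes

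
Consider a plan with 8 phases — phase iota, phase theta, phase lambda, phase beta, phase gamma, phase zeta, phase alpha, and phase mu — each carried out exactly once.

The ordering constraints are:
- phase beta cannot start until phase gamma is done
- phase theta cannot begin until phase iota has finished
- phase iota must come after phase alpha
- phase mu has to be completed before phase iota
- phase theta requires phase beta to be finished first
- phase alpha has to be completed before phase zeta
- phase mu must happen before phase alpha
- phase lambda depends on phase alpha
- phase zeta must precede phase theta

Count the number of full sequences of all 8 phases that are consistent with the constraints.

156

2 phases have no prerequisites (phase gamma, phase mu), so any of them could come first.
Counting all ways to extend the partial order to a total order gives 156.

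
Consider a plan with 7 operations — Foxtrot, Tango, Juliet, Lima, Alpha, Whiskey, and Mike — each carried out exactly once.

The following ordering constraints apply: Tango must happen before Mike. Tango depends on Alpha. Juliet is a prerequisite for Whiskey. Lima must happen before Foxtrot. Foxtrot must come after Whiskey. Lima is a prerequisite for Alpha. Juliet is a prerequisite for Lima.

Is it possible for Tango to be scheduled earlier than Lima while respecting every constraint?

There is a dependency chain Lima → Alpha → Tango, so Tango always comes after Lima.
Hence Tango can never be scheduled before Lima.

No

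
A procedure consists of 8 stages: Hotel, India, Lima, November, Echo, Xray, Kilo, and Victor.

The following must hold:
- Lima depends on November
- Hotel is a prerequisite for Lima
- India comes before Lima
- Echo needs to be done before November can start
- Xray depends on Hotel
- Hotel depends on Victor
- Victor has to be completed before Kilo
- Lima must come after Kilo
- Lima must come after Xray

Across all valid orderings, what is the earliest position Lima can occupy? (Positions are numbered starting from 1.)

8

The stages that are forced before Lima, directly or transitively, are Hotel, India, November, Echo, Xray, Kilo, Victor. That's 7 stages.
So at minimum 7 stages come before Lima, putting Lima no earlier than position 8. That position is achievable by scheduling exactly those predecessors first.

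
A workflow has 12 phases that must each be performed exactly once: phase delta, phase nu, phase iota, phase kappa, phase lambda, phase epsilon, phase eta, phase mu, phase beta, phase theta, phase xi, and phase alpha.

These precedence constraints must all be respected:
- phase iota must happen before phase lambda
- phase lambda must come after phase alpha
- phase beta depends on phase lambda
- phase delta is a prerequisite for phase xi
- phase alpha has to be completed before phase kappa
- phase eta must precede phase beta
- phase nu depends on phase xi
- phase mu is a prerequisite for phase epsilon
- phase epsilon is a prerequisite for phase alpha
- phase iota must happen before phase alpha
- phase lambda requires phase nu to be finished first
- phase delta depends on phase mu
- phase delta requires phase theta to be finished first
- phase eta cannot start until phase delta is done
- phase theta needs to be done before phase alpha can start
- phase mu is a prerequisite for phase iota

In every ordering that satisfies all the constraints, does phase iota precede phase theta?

No

Nothing in the constraints links phase iota and phase theta; they are unordered relative to each other.
So phase iota can come before phase theta or after — it is not forced.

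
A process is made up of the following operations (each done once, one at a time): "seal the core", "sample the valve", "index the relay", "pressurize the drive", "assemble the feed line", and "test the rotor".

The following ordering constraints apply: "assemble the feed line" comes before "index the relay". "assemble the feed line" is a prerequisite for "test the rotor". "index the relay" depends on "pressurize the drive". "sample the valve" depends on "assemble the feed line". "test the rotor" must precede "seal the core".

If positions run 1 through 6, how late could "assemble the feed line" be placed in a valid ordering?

2

The operations that are forced after "assemble the feed line", directly or by a chain of constraints, are "seal the core", "sample the valve", "index the relay", "test the rotor". That's 4 operations.
With 4 mandatory successors out of 6 operations total, the latest slot for "assemble the feed line" is 6−4 = 2, and it's reachable by doing all non-successors before "assemble the feed line".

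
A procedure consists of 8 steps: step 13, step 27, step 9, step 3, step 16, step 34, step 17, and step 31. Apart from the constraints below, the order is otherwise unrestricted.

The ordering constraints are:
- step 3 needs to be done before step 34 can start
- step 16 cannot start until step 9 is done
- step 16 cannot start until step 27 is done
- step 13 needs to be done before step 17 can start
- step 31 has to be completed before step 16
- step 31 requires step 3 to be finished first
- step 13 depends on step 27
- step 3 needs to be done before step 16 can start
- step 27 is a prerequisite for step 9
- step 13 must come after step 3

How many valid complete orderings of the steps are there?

332

2 steps have no prerequisites (step 27, step 3), so any of them could come first.
Counting all ways to extend the partial order to a total order gives 332.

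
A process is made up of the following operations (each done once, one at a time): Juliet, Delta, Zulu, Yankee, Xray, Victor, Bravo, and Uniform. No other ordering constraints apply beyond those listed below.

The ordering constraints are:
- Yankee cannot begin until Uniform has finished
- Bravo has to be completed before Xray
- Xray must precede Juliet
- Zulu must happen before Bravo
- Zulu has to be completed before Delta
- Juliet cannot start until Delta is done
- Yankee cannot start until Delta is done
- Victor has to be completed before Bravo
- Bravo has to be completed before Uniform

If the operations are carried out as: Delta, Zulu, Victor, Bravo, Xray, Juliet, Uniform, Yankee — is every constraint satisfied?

No

Here Zulu comes after Delta.
But one of the constraints requires Zulu before Delta, so this ordering violates it.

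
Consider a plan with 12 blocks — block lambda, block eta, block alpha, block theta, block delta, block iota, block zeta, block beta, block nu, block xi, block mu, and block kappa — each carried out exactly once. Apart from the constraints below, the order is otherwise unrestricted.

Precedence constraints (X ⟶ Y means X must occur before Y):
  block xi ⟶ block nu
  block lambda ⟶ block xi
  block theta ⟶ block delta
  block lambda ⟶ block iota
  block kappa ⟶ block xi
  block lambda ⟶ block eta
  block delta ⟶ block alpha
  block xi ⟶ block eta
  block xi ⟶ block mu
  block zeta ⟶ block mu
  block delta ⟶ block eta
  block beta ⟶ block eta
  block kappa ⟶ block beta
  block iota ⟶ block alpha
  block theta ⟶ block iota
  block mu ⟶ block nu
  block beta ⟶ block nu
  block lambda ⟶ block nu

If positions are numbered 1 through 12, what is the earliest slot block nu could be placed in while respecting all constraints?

Working backwards through the constraints from block nu, its full set of required predecessors is block lambda, block zeta, block beta, block xi, block mu, block kappa — 6 of them.
With 6 mandatory predecessors, the earliest block nu can sit is position 6+1 = 7, and placing just those 6 first achieves it.

7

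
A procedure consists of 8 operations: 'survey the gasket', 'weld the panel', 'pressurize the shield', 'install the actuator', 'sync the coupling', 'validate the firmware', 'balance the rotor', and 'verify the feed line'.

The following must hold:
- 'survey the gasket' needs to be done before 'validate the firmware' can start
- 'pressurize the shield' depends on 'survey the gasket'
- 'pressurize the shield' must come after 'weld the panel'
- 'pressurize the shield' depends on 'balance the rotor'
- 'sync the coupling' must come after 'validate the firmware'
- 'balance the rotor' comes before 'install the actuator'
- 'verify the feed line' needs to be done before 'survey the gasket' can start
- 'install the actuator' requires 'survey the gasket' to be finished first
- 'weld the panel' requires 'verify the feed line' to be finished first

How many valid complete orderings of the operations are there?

191

2 operations have no prerequisites ('balance the rotor', 'verify the feed line'), so any of them could come first.
Enumerating by repeatedly choosing an available operation (one whose prerequisites are all placed) gives 191 distinct complete orderings.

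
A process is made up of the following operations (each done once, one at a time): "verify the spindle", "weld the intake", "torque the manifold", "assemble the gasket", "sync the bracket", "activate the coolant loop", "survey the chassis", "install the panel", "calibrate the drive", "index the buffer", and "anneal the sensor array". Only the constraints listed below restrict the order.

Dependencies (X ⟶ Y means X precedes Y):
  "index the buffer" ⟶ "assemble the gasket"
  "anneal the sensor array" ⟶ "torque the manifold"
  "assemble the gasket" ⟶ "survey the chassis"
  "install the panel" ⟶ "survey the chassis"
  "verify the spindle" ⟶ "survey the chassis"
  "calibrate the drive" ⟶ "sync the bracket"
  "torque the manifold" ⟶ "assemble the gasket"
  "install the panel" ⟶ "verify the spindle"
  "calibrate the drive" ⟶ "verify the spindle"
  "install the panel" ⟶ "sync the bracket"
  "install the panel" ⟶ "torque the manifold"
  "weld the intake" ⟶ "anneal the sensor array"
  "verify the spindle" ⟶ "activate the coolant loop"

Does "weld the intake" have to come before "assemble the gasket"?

There is a constraint chain "weld the intake" → "anneal the sensor array" → "torque the manifold" → "assemble the gasket".
So "weld the intake" must precede "assemble the gasket" in any valid ordering.

Yes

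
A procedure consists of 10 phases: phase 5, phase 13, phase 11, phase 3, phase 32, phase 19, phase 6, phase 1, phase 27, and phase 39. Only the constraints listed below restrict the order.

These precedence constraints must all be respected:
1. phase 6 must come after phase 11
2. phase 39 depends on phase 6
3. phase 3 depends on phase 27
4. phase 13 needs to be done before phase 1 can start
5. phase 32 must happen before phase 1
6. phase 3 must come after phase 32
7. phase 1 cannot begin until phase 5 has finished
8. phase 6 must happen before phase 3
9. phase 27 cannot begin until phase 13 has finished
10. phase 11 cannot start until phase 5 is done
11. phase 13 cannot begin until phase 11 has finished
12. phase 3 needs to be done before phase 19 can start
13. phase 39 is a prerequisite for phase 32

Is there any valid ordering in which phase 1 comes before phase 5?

No

Following phase 5 → phase 1, phase 5 must precede phase 1 in every valid ordering.
So no valid ordering can have phase 1 before phase 5.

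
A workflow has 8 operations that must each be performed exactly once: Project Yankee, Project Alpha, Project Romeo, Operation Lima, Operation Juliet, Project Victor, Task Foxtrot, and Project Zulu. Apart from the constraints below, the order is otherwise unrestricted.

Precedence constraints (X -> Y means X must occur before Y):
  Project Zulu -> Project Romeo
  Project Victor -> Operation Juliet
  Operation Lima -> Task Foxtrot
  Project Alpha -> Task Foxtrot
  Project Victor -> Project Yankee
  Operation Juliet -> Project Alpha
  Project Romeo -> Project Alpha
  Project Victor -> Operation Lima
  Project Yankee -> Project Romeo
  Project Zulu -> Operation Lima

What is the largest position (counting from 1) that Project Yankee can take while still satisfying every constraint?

Following every chain forward from Project Yankee, the operations that must come later are Project Alpha, Project Romeo, Task Foxtrot — 3 of them.
So at least 3 operations follow Project Yankee, putting Project Yankee no later than position 5. That position is achievable by scheduling everything else first.

5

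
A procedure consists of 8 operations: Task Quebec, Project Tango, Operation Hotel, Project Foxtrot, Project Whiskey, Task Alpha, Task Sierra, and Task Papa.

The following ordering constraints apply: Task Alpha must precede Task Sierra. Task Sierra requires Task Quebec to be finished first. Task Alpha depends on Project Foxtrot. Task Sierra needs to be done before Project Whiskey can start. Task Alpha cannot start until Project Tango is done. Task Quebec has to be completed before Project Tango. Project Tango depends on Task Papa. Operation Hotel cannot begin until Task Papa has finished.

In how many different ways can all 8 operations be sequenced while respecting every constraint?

49

3 operations have no prerequisites (Task Quebec, Project Foxtrot, Task Papa), so any of them could come first.
Counting all ways to extend the partial order to a total order gives 49.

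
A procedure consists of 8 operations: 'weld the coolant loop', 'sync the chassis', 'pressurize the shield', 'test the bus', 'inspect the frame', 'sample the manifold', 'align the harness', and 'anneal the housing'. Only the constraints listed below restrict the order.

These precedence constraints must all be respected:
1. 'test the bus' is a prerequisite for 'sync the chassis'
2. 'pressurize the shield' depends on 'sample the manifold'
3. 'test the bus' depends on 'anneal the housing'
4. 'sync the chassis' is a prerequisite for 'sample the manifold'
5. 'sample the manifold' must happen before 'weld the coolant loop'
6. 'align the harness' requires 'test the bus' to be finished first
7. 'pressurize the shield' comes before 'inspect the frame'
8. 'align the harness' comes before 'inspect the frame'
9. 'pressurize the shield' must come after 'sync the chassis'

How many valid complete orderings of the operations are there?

14

Only 'anneal the housing' has no prerequisites, so it must go first.
Systematically extending each partial ordering one operation at a time and counting, there are 14 complete orderings.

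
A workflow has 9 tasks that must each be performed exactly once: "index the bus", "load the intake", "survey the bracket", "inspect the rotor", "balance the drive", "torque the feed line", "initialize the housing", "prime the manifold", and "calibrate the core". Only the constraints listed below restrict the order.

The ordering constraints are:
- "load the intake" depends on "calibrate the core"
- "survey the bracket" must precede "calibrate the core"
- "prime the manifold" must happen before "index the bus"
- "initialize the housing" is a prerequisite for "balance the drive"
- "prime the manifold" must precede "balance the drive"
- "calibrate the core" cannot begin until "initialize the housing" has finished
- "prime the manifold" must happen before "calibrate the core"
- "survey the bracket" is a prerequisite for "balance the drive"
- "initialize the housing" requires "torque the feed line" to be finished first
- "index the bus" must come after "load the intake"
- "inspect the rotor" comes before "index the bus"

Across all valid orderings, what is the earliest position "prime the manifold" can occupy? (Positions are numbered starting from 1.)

"prime the manifold" has no prerequisites at all, so it can go in position 1.

1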